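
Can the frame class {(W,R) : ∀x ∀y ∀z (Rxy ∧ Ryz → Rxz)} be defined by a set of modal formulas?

The condition is transitivity. A defining modal formula is □q → □□q.

Yes — defined by □q → □□q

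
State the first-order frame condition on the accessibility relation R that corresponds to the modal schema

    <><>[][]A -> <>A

forall x forall y (x R^2 y -> exists w (y R^2 w & xRw))

This is a Sahlqvist (Geach-type) schema ◇^2□^2A → □^0◇^1A.
First-order correspondent: forall x forall y (x R^2 y -> exists w (y R^2 w & xRw)).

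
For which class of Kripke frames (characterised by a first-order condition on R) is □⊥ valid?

emptiness of R: ∀x ∀y ¬Rxy

This schema is the Ver axiom.
Its frame correspondent is emptiness of R — ∀x ∀y ¬Rxy.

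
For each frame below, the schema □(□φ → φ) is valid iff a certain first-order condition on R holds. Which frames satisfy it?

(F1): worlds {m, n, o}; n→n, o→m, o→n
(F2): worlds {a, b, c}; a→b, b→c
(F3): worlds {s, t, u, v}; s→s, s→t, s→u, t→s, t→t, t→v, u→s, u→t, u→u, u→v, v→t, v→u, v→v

(F3)

Frame correspondent (Sahlqvist): ∀x ∀y (Rxy → Ryy) — i.e. shift-reflexivity.
(F1): fails — Rom but not Rmm.
(F2): fails — Rab but not Rbb.
(F3): ✓.
Valid on: (F3).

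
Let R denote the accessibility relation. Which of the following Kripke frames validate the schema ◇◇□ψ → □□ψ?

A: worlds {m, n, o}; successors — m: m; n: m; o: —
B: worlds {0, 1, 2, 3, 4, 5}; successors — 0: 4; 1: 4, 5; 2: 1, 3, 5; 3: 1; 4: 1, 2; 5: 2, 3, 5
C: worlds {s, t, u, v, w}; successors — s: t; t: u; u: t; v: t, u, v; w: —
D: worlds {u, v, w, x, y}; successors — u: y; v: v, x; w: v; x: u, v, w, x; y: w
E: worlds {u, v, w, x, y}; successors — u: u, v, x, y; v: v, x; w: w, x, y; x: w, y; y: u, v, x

Frame correspondent (Sahlqvist): ∀x ∀y ∀z ((xR²y ∧ xR²z) → ∃w (yRw ∧ z = w)) — i.e. a generalized confluence (Geach) condition.
A: holds.
B: fails — 0R²1, 0R²1 but no w with 1Rw and 1=w.
C: fails — sR²u, sR²u but no w* with uRw* and u=w*.
D: fails — uR²w, uR²w but no t with wRt and w=t.
E: fails — uR²u, uR²w but no t with uRt and w=t.
Valid on: A.

A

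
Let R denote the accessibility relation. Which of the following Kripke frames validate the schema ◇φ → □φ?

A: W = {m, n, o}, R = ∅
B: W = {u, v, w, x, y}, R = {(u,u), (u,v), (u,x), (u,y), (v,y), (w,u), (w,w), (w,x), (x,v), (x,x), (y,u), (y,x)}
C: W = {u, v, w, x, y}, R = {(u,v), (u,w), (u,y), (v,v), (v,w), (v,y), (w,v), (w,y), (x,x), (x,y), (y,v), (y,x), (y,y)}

This is the axiom for partial functionality; its first-order frame correspondent is ∀x ∀y ∀z (Rxy ∧ Rxz → y = z).
A: condition met.
B: fails — u sees both u and v.
C: fails — u sees both v and w.

A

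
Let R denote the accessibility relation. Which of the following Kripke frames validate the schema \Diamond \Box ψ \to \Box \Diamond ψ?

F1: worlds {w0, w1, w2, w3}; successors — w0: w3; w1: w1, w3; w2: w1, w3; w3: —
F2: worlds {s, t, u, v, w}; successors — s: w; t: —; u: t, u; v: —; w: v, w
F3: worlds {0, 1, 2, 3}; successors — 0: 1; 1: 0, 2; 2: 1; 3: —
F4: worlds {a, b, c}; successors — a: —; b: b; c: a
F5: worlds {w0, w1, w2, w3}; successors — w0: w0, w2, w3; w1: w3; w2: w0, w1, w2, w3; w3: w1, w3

The schema corresponds to convergence: \forall x \forall y \forall z (Rxy \wedge Rxz \to \exists w (Ryw \wedge Rzw)).
F1: fails — Rw0w3 and Rw0w3 but w3 and w3 have no common successor.
F2: fails — Rut and Rut but t and t have no common successor.
F3: satisfies the condition.
F4: fails — Rca and Rca but a and a have no common successor.
F5: satisfies the condition.
Valid on: F3, F5.

F3, F5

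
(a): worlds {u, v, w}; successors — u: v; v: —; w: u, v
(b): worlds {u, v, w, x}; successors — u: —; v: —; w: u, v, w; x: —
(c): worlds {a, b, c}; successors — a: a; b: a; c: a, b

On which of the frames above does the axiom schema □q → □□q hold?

(a), (b), (c)

This is the axiom for transitivity; its first-order frame correspondent is ∀x ∀y ∀z (Rxy ∧ Ryz → Rxz).
(a): satisfies the condition.
(b): satisfies the condition.
(c): satisfies the condition.
Valid on: (a), (b), (c).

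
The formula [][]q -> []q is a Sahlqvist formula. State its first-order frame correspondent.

density: forall x forall y (Rxy -> exists z (Rxz & Rzy))

Suppose □□q→□q is valid. Take Rxy and set V(q)={w : xR²w}. Then □□q at x, so □q at x, so q at y, i.e. ∃z(Rxz∧Rzy).
Conversely, on a frame with density the schema holds at every world under every valuation.
Frame condition: forall x forall y (Rxy -> exists z (Rxz & Rzy)).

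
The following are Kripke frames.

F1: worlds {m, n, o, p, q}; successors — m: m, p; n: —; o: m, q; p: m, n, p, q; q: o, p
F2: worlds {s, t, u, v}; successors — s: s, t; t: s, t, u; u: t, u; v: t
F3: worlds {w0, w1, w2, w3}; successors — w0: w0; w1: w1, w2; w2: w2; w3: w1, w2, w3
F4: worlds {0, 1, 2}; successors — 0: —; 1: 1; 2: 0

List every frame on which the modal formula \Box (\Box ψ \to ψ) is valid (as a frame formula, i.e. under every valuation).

Frame correspondent (Sahlqvist): \forall x \forall y (Rxy \to Ryy) — i.e. shift-reflexivity.
F1: fails — Rpn but not Rnn.
F2: condition met.
F3: condition met.
F4: fails — R20 but not R00.
Valid on: F2, F3.

F2, F3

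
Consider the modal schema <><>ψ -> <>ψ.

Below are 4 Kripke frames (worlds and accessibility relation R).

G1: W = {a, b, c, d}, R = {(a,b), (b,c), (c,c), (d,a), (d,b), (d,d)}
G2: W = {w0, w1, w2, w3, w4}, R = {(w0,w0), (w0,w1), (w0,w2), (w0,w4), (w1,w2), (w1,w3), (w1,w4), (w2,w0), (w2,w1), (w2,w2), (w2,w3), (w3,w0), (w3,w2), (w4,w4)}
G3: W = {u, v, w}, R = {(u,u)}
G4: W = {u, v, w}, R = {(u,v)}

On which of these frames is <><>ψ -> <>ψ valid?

This is the axiom for transitivity; its first-order frame correspondent is forall x forall y forall z (Rxy & Ryz -> Rxz).
G1: fails — Rab and Rbc but not Rac.
G2: fails — Rw1w2 and Rw2w1 but not Rw1w1.
G3: satisfies the condition.
G4: satisfies the condition.
Valid on: G3, G4.

G3, G4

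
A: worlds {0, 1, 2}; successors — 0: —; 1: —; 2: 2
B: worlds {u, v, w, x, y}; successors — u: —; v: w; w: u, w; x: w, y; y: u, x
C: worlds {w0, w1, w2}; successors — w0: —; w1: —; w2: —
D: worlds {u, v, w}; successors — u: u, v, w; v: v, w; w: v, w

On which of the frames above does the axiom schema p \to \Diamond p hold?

Frame correspondent (Sahlqvist): \forall x Rxx — i.e. reflexivity.
A: fails — world 0 does not see itself.
B: fails — world u does not see itself.
C: fails — world w0 does not see itself.
D: ✓.
Valid on: D.

D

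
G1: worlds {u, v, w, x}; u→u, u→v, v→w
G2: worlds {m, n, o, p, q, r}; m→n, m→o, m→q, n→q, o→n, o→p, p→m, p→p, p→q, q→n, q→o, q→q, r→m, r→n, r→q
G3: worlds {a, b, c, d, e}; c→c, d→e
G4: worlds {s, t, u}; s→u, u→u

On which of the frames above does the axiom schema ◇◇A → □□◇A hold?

G3, G4

The schema corresponds to a generalized confluence (Geach) condition: ∀x ∀y ∀z ((xR²y ∧ xR²z) → ∃w (y = w ∧ zRw)).
G1: fails — uR²u, uR²v but no t with u=t and vRt.
G2: fails — mR²n, mR²n but no w with n=w and nRw.
G3: satisfies the condition.
G4: satisfies the condition.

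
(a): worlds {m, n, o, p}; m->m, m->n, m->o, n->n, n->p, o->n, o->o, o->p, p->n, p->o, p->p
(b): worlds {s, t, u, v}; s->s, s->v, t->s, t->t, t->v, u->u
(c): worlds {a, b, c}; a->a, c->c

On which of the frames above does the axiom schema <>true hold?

Frame correspondent (Sahlqvist): forall x exists y Rxy — i.e. seriality.
(a): satisfies the condition.
(b): fails — world v has no successor.
(c): fails — world b has no successor.

(a)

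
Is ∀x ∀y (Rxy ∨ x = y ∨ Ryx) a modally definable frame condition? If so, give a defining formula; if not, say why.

Not modally definable

If a class were modally definable it would be closed under disjoint unions (Goldblatt–Thomason).
Take 3 disjoint single-world reflexive frames: each is trivially connected, but their disjoint union has 3 worlds with no edge between distinct components, so it is not connected.
Hence connectedness of R is not modally definable.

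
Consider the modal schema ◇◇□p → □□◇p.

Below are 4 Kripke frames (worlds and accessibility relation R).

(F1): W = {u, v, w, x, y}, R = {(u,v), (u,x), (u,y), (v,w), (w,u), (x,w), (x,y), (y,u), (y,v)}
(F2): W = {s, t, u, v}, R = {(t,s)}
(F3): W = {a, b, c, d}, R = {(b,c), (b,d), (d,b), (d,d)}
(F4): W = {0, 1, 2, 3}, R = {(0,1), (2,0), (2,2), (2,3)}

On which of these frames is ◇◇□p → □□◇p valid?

(F2)

Frame correspondent (Sahlqvist): ∀x ∀y ∀z ((xR²y ∧ xR²z) → ∃w (yRw ∧ zRw)) — i.e. a generalized confluence (Geach) condition.
(F1): fails — uR²u, uR²v but no t with uRt and vRt.
(F2): condition met.
(F3): fails — dR²b, dR²c but no w with bRw and cRw.
(F4): fails — 2R²0, 2R²1 but no w with 0Rw and 1Rw.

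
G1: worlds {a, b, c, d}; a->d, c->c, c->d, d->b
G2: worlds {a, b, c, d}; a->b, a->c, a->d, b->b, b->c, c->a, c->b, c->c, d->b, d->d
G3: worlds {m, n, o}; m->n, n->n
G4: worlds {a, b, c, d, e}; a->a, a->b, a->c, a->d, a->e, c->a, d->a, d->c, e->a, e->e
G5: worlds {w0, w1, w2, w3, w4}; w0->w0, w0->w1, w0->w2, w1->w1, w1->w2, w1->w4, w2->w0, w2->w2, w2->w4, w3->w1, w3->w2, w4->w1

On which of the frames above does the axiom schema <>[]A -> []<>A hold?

G2, G3

The schema corresponds to convergence: forall x forall y forall z (Rxy & Rxz -> exists w (Ryw & Rzw)).
G1: fails — Rcc and Rcd but c and d have no common successor.
G2: satisfies the condition.
G3: satisfies the condition.
G4: fails — Rab and Rab but b and b have no common successor.
G5: fails — Rw1w2 and Rw1w4 but w2 and w4 have no common successor.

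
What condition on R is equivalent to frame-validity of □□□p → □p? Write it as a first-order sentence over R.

This is a Sahlqvist (Geach-type) schema ◇^0□^3p → □^1◇^0p.
First-order correspondent: ∀x ∀z (xRz → ∃w (xR³w ∧ z = w)).

∀x ∀z (xRz → ∃w (xR³w ∧ z = w))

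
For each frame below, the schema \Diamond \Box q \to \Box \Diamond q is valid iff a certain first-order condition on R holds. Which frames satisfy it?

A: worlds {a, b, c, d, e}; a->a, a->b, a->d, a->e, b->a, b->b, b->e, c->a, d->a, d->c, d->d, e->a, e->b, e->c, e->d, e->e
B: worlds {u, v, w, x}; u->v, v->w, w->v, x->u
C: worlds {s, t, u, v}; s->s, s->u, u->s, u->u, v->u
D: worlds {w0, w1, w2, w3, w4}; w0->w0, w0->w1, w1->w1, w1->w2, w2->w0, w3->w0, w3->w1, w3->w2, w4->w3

A, B, C

Frame correspondent (Sahlqvist): \forall x \forall y \forall z (Rxy \wedge Rxz \to \exists w (Ryw \wedge Rzw)) — i.e. convergence.
A: ✓.
B: ✓.
C: ✓.
D: fails — Rw1w2 and Rw1w1 but w2 and w1 have no common successor.
Valid on: A, B, C.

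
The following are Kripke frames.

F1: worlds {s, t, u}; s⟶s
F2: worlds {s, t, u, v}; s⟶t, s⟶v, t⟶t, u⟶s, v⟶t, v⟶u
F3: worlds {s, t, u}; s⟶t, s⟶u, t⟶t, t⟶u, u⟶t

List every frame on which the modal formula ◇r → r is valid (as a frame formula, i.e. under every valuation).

The schema corresponds to a generalized confluence (Geach) condition: ∀x ∀y (xRy → ∃w (y = w ∧ x = w)).
F1: satisfies the condition.
F2: fails — sRt but t ≠ s.
F3: fails — sRt but t ≠ s.

F1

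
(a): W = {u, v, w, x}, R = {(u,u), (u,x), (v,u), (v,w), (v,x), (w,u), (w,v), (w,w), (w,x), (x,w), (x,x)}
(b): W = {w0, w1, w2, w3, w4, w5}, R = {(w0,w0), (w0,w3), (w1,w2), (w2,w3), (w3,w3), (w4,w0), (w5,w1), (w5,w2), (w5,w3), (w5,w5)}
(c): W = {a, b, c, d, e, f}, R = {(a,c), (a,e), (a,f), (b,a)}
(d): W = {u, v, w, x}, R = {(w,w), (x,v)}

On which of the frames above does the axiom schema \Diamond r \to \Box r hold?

This is the axiom for partial functionality; its first-order frame correspondent is \forall x \forall y \forall z (Rxy \wedge Rxz \to y = z).
(a): fails — u sees both u and x.
(b): fails — w0 sees both w0 and w3.
(c): fails — a sees both c and e.
(d): holds.
Valid on: (d).

(d)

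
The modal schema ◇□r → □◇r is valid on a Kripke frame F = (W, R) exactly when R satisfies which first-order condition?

Suppose ◇□r→□◇r is valid. Take Rxy, Rxz and set V(r)={w : Ryw}. Then □r at y so ◇□r at x, so □◇r at x, so ◇r at z, giving w with Rzw and Ryw.

convergence: ∀x ∀y ∀z (Rxy ∧ Rxz → ∃w (Ryw ∧ Rzw))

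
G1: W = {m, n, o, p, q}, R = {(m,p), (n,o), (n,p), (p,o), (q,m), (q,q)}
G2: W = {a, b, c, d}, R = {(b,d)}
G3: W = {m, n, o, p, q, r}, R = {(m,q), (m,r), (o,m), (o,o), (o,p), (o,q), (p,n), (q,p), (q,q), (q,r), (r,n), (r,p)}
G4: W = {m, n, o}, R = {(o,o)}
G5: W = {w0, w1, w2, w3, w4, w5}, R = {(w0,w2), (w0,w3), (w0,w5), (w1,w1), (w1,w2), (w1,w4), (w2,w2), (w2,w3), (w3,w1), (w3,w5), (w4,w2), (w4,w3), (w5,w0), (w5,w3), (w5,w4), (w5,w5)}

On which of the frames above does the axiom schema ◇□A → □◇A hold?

G4

Frame correspondent (Sahlqvist): ∀x ∀y ∀z (Rxy ∧ Rxz → ∃w (Ryw ∧ Rzw)) — i.e. convergence.
G1: fails — Rno and Rno but o and o have no common successor.
G2: fails — Rbd and Rbd but d and d have no common successor.
G3: fails — Rom and Rop but m and p have no common successor.
G4: holds.
G5: fails — Rw0w2 and Rw0w3 but w2 and w3 have no common successor.
Valid on: G4.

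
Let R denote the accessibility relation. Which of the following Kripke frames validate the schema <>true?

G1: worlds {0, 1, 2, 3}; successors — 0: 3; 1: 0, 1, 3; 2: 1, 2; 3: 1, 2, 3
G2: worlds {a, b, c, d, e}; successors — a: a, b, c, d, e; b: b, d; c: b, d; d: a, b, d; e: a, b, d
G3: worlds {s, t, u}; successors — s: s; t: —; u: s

G1, G2

Frame correspondent (Sahlqvist): forall x exists y Rxy — i.e. seriality.
G1: holds.
G2: holds.
G3: fails — world t has no successor.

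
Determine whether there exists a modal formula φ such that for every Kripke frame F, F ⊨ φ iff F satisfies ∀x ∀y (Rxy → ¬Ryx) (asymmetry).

Any modally definable frame class is closed under surjective bounded morphisms.
The 4-cycle (worlds a,b,c,d with a→b→c→d→a) is asymmetric. Mapping every world to a single reflexive point • is a surjective bounded morphism, and the reflexive point is not asymmetric (R•• but asymmetry requires ¬R••).
So no modal formula (or set of formulas) defines exactly the asymmetric frames.

No — not modally definable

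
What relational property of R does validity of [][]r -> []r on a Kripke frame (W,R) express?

density

Suppose □□r→□r is valid. Take Rxy and set V(r)={w : xR²w}. Then □□r at x, so □r at x, so r at y, i.e. ∃z(Rxz∧Rzy).
The converse is a direct semantic check.
So the correspondent is density.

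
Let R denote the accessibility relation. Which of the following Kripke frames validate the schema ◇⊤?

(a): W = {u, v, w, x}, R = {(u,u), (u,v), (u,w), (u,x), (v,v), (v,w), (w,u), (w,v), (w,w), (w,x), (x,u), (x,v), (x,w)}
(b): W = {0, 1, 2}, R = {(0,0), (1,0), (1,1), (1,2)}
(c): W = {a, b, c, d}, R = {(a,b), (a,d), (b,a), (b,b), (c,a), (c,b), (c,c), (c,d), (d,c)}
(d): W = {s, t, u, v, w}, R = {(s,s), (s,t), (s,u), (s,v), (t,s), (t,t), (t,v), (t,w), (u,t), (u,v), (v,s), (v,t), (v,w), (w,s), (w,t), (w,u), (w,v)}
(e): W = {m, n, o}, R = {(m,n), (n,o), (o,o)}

(a), (c), (d), (e)

The schema corresponds to seriality: ∀x ∃y Rxy.
(a): ✓.
(b): fails — world 2 has no successor.
(c): ✓.
(d): ✓.
(e): ✓.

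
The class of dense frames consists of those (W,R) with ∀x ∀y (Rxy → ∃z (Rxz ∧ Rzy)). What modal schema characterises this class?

□□r → □r

This is density; the standard corresponding axiom is C4: □□r → □r.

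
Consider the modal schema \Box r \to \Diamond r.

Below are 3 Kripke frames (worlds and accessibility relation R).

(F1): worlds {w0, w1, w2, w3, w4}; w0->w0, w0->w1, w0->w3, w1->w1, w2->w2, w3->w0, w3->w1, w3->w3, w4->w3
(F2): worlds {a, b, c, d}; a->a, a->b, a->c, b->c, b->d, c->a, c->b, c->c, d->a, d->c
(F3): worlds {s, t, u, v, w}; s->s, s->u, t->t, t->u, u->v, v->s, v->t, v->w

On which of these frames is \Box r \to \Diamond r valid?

(F1), (F2)

The schema corresponds to seriality: \forall x \exists y Rxy.
(F1): holds.
(F2): holds.
(F3): fails — world w has no successor.
Valid on: (F1), (F2).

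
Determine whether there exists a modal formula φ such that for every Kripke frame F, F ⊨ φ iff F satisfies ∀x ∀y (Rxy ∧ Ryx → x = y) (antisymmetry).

Modal frame validity is preserved under surjective bounded morphisms.
The 4-cycle (worlds a,b,c,d with a→b→c→d→a) is antisymmetric. Sending even-indexed worlds to a and odd-indexed worlds to b is a surjective bounded morphism onto the two-world frame with a↔b, which is not antisymmetric.
So the class is not modally definable.

No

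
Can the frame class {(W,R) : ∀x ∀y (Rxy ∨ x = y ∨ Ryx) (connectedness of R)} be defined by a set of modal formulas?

Not modally definable

Any modally definable frame class is closed under disjoint unions.
Take 3 disjoint single-world reflexive frames: each is trivially connected, but their disjoint union has 3 worlds with no edge between distinct components, so it is not connected.
So no modal formula (or set of formulas) defines exactly the connected frames.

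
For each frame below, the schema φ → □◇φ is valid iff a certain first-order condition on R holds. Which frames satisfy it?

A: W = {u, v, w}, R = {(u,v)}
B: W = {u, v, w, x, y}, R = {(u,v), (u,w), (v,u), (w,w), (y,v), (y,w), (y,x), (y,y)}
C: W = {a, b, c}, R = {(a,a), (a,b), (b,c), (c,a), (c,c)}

none

Frame correspondent (Sahlqvist): ∀x ∀y (Rxy → Ryx) — i.e. symmetry.
A: fails — Ruv but not Rvu.
B: fails — Ryx but not Rxy.
C: fails — Rbc but not Rcb.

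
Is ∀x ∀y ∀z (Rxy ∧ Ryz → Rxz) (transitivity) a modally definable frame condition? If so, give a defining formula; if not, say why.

Yes: it is transitivity, defined by the 4 schema □r → □□r.
Suppose □r→□□r is valid. Take Rxy, Ryz and set V(r)={w : Rxw}. Then □r at x, so □□r at x, so □r at y, so r at z, i.e. Rxz.

Definable; □r → □□r defines it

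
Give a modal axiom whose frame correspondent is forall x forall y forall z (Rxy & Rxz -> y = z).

The condition is partial functionality. The CD schema ◇s → □s defines it.
Suppose ◇s→□s is valid. Take Rxy, Rxz and set V(s)={y}. Then ◇s at x, so □s at x, so s at z, i.e. z=y.

◇s → □s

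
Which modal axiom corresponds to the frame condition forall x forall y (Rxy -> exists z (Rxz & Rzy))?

□□q → □q

A defining formula is □□q → □q (the C4 axiom).
Suppose □□q→□q is valid. Take Rxy and set V(q)={w : xR²w}. Then □□q at x, so □q at x, so q at y, i.e. ∃z(Rxz∧Rzy).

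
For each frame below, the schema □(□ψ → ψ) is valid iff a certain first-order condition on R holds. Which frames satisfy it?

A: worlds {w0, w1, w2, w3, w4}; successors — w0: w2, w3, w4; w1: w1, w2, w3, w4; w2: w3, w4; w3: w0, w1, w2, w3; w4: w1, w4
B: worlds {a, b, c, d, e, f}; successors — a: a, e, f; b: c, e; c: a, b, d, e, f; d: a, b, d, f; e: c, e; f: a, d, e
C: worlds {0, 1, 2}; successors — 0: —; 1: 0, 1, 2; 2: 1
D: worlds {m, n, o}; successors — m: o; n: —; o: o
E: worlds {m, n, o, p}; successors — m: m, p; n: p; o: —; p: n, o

D

Frame correspondent (Sahlqvist): ∀x ∀y (Rxy → Ryy) — i.e. shift-reflexivity.
A: fails — Rw1w2 but not Rw2w2.
B: fails — Rdf but not Rff.
C: fails — R12 but not R22.
D: satisfies the condition.
E: fails — Rpn but not Rnn.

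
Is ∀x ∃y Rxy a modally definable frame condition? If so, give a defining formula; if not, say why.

Yes, by □p → ◇p

The condition is seriality. A defining modal formula is □p → ◇p.
Suppose □p→◇p is valid. At any x set V(p)=W. Then □p at x, so ◇p at x, so x has a successor.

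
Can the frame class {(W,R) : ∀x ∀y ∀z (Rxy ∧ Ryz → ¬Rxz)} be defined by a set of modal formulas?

Modal frame validity is preserved under surjective bounded morphisms.
The 5-cycle (worlds a,b,c,d,e with a→b→c→d→e→a) is intransitive. Mapping every world to a single reflexive point • is a surjective bounded morphism; the reflexive point is not intransitive (R••∧R•• but R••).
Hence intransitivity is not modally definable.

No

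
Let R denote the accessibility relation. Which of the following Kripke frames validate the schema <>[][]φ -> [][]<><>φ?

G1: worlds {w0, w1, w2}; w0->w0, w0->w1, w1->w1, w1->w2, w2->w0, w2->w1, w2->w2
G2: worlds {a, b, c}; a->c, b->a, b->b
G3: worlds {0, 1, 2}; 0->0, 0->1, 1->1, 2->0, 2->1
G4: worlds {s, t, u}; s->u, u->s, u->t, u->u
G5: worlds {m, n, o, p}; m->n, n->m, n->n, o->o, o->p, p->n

G1, G3, G5

The schema corresponds to a generalized confluence (Geach) condition: forall x forall y forall z ((xRy & x R^2 z) -> exists w (y R^2 w & z R^2 w)).
G1: ✓.
G2: fails — bRa, bR²a but no w with aR²w and aR²w.
G3: ✓.
G4: fails — sRu, sR²t but no w with uR²w and tR²w.
G5: ✓.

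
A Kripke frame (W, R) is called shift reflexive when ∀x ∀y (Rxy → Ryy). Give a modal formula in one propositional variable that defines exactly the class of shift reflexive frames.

This is shift-reflexivity; the standard corresponding axiom is T□: □(□p → p).

□(□p → p)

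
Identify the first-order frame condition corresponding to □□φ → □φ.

density

Suppose □□φ→□φ is valid. Take Rxy and set V(φ)={w : xR²w}. Then □□φ at x, so □φ at x, so φ at y, i.e. ∃z(Rxz∧Rzy).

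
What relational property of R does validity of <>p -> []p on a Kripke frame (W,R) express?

Suppose ◇p→□p is valid. Take Rxy, Rxz and set V(p)={y}. Then ◇p at x, so □p at x, so p at z, i.e. z=y.
The converse is a direct semantic check.
Frame condition: forall x forall y forall z (Rxy & Rxz -> y = z).

partial functionality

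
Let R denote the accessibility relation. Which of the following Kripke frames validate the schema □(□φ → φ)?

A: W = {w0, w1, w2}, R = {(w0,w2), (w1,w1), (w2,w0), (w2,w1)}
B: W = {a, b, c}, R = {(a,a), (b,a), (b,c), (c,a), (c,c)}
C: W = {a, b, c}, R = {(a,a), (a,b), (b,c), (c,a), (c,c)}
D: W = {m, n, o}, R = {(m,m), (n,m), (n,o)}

This is the axiom for shift-reflexivity; its first-order frame correspondent is ∀x ∀y (Rxy → Ryy).
A: fails — Rw0w2 but not Rw2w2.
B: condition met.
C: fails — Rab but not Rbb.
D: fails — Rno but not Roo.
Valid on: B.

B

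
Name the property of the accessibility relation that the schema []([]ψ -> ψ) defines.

Suppose □(□ψ→ψ) is valid. Take Rxy and set V(ψ)={w : Ryw}. Then at y, □ψ holds; since □(□ψ→ψ) at x, □ψ→ψ at y, so ψ at y, i.e. Ryy.

Shift-reflexivity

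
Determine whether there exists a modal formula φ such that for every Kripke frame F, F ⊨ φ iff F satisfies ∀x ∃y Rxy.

Yes — defined by □r → ◇r

This is a Sahlqvist condition; the D axiom □r → ◇r defines it.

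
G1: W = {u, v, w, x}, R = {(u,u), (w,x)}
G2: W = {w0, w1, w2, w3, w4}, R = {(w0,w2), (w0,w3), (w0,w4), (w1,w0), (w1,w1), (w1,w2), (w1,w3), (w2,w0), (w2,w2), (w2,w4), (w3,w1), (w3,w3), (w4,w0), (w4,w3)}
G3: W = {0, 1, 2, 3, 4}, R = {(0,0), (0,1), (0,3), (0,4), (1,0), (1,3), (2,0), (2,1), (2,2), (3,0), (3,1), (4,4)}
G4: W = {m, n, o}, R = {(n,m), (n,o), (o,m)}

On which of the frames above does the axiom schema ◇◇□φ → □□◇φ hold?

The schema corresponds to a generalized confluence (Geach) condition: ∀x ∀y ∀z ((xR²y ∧ xR²z) → ∃w (yRw ∧ zRw)).
G1: holds.
G2: fails — w0R²w2, w0R²w3 but no w with w2Rw and w3Rw.
G3: fails — 0R²1, 0R²4 but no w with 1Rw and 4Rw.
G4: fails — nR²m, nR²m but no w with mRw and mRw.
Valid on: G1.

G1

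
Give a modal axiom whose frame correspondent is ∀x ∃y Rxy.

□p → ◇p

The condition is seriality. The D schema □p → ◇p defines it.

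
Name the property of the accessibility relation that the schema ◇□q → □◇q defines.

Suppose ◇□q→□◇q is valid. Take Rxy, Rxz and set V(q)={w : Ryw}. Then □q at y so ◇□q at x, so □◇q at x, so ◇q at z, giving w with Rzw and Ryw.

convergence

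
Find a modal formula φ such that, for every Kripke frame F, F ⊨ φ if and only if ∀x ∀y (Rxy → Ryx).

p → □◇p

A defining formula is p → □◇p (the B axiom).
Suppose p→□◇p is valid. Take Rxy and set V(p)={x}. Then p at x, so □◇p at x, so ◇p at y, so some z with Ryz has p; z=x, i.e. Ryx.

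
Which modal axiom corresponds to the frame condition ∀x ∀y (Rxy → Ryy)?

□(□q → q)

A defining formula is □(□q → q) (the T□ axiom).
Suppose □(□q→q) is valid. Take Rxy and set V(q)={w : Ryw}. Then at y, □q holds; since □(□q→q) at x, □q→q at y, so q at y, i.e. Ryy.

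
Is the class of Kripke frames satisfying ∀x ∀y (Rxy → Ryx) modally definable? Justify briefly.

Definable; p → □◇p defines it

This is a Sahlqvist condition; the B axiom p → □◇p defines it.
Suppose p→□◇p is valid. Take Rxy and set V(p)={x}. Then p at x, so □◇p at x, so ◇p at y, so some z with Ryz has p; z=x, i.e. Ryx.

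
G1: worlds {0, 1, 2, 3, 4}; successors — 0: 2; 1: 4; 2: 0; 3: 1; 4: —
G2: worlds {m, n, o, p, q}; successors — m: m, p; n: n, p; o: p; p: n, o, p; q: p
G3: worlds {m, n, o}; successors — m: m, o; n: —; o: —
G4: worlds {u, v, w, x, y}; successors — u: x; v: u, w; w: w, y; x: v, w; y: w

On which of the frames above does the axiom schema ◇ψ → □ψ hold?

The schema corresponds to partial functionality: ∀x ∀y ∀z (Rxy ∧ Rxz → y = z).
G1: satisfies the condition.
G2: fails — m sees both m and p.
G3: fails — m sees both m and o.
G4: fails — v sees both u and w.
Valid on: G1.

G1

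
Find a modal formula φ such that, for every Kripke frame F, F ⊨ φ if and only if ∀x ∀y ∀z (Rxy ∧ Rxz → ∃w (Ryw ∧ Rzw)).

◇□p → □◇p

The condition is convergence. The .2 schema ◇□p → □◇p defines it.
Suppose ◇□p→□◇p is valid. Take Rxy, Rxz and set V(p)={w : Ryw}. Then □p at y so ◇□p at x, so □◇p at x, so ◇p at z, giving w with Rzw and Ryw.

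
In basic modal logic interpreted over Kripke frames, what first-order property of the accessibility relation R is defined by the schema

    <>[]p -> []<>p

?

convergence: forall x forall y forall z (Rxy & Rxz -> exists w (Ryw & Rzw))

Suppose ◇□p→□◇p is valid. Take Rxy, Rxz and set V(p)={w : Ryw}. Then □p at y so ◇□p at x, so □◇p at x, so ◇p at z, giving w with Rzw and Ryw.
Conversely, on a frame with convergence the schema holds at every world under every valuation.
So the correspondent is convergence.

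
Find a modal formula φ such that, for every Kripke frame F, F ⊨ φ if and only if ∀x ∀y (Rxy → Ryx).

The condition is symmetry. The B schema s → □◇s defines it.
Suppose s→□◇s is valid. Take Rxy and set V(s)={x}. Then s at x, so □◇s at x, so ◇s at y, so some z with Ryz has s; z=x, i.e. Ryx.

s → □◇s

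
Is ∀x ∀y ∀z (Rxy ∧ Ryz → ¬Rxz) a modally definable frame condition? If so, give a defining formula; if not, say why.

No

If a class were modally definable it would be closed under surjective bounded morphisms (Goldblatt–Thomason).
The 3-cycle (worlds s,t,u with s→t→u→s) is intransitive. Mapping every world to a single reflexive point • is a surjective bounded morphism; the reflexive point is not intransitive (R••∧R•• but R••).
Hence intransitivity is not modally definable.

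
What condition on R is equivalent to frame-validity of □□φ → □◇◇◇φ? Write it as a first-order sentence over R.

This is a Sahlqvist (Geach-type) schema ◇^0□^2φ → □^1◇^3φ.
Minimal-valuation argument: fix x; take any y with xR^0y and any z with xR^1z. Set V(φ) to the set of worlds R-reachable from y in exactly 2 steps. Then □^2φ holds at y, so the antecedent holds at x; validity forces ◇^3φ at z, giving a w with zR^3w and yR^2w.
First-order correspondent: ∀x ∀z (xRz → ∃w (xR²w ∧ zR³w)).

∀x ∀z (xRz → ∃w (xR²w ∧ zR³w))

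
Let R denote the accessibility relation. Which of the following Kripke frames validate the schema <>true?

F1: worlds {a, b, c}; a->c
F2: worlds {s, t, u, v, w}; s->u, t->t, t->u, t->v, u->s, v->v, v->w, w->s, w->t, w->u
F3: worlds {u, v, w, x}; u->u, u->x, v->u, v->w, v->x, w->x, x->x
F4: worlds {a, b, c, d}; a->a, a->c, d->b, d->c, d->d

F2, F3

The schema corresponds to seriality: forall x exists y Rxy.
F1: fails — world b has no successor.
F2: holds.
F3: holds.
F4: fails — world b has no successor.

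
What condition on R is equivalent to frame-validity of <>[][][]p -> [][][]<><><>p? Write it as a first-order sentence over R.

forall x forall y forall z ((xRy & x R^3 z) -> exists w (y R^3 w & z R^3 w))

This is a Sahlqvist (Geach-type) schema ◇^1□^3p → □^3◇^3p.
Minimal-valuation argument: fix x; take any y with xR^1y and any z with xR^3z. Set V(p) to the set of worlds R-reachable from y in exactly 3 steps. Then □^3p holds at y, so the antecedent holds at x; validity forces ◇^3p at z, giving a w with zR^3w and yR^3w.
First-order correspondent: forall x forall y forall z ((xRy & x R^3 z) -> exists w (y R^3 w & z R^3 w)).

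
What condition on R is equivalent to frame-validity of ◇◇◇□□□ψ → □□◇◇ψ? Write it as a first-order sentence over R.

This is a Sahlqvist (Geach-type) schema ◇^3□^3ψ → □^2◇^2ψ.
Minimal-valuation argument: fix x; take any y with xR^3y and any z with xR^2z. Set V(ψ) to the set of worlds R-reachable from y in exactly 3 steps. Then □^3ψ holds at y, so the antecedent holds at x; validity forces ◇^2ψ at z, giving a w with zR^2w and yR^3w.
First-order correspondent: ∀x ∀y ∀z ((xR³y ∧ xR²z) → ∃w (yR³w ∧ zR²w)).

∀x ∀y ∀z ((xR³y ∧ xR²z) → ∃w (yR³w ∧ zR²w))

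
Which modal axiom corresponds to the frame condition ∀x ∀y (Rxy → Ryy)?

This is shift-reflexivity; the standard corresponding axiom is T□: □(□s → s).
Suppose □(□s→s) is valid. Take Rxy and set V(s)={w : Ryw}. Then at y, □s holds; since □(□s→s) at x, □s→s at y, so s at y, i.e. Ryy.

□(□s → s)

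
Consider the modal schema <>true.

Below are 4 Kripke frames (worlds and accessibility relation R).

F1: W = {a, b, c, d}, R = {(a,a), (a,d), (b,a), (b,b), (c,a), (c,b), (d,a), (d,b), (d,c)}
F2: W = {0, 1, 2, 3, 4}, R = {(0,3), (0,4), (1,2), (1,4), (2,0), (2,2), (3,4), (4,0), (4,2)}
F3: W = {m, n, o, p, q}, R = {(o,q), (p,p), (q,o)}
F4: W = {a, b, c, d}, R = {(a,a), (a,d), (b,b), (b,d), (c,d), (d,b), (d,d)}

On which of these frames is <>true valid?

F1, F2, F4

The schema corresponds to seriality: forall x exists y Rxy.
F1: ✓.
F2: ✓.
F3: fails — world m has no successor.
F4: ✓.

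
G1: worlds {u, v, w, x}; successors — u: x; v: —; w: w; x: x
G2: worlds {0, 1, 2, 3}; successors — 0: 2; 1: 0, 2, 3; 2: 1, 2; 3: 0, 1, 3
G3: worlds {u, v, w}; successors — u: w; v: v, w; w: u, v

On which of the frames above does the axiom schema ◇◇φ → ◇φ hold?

G1

Frame correspondent (Sahlqvist): ∀x ∀y ∀z (Rxy ∧ Ryz → Rxz) — i.e. transitivity.
G1: condition met.
G2: fails — R02 and R21 but not R01.
G3: fails — Rwu and Ruw but not Rww.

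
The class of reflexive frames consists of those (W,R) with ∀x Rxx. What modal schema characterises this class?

□q → q

A defining formula is □q → q (the T axiom).
Suppose □q→q is valid. At any x set V(q)={w : Rxw}. Then □q holds at x, so q holds at x, i.e. Rxx.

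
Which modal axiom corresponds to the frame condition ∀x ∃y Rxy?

□r → ◇r

The condition is seriality. The D schema □r → ◇r defines it.
Suppose □r→◇r is valid. At any x set V(r)=W. Then □r at x, so ◇r at x, so x has a successor.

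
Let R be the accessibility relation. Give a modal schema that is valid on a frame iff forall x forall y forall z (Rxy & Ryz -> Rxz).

□r → □□r

This is transitivity; the standard corresponding axiom is 4: □r → □□r.
Suppose □r→□□r is valid. Take Rxy, Ryz and set V(r)={w : Rxw}. Then □r at x, so □□r at x, so □r at y, so r at z, i.e. Rxz.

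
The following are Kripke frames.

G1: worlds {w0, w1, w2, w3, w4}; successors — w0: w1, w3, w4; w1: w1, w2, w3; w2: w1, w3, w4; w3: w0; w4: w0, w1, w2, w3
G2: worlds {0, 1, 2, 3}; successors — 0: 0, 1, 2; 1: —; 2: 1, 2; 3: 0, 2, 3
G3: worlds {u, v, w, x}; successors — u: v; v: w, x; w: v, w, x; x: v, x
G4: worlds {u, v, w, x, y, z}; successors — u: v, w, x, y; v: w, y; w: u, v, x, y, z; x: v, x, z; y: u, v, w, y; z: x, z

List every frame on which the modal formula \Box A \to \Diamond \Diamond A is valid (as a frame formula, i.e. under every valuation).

Frame correspondent (Sahlqvist): \forall x \exists w (xRw \wedge x R^2 w) — i.e. a generalized confluence (Geach) condition.
G1: fails — at w3 but no w with w3Rw and w3R²w.
G2: fails — at 1 but no w with 1Rw and 1R²w.
G3: fails — at u but no t with uRt and uR²t.
G4: satisfies the condition.
Valid on: G4.

G4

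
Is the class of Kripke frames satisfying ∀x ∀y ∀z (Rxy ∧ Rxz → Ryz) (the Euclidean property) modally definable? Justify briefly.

Yes — defined by ◇q → □◇q

This is a Sahlqvist condition; the 5 axiom ◇q → □◇q defines it.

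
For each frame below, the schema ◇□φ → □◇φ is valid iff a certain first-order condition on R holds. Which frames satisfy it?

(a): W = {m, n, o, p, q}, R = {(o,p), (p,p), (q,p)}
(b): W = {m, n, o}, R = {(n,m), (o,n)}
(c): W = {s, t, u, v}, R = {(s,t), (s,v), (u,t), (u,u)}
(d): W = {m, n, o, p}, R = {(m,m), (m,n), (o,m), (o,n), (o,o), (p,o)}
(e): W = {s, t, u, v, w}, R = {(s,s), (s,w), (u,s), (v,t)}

This is the axiom for convergence; its first-order frame correspondent is ∀x ∀y ∀z (Rxy ∧ Rxz → ∃w (Ryw ∧ Rzw)).
(a): condition met.
(b): fails — Rnm and Rnm but m and m have no common successor.
(c): fails — Rsv and Rsv but v and v have no common successor.
(d): fails — Rmm and Rmn but m and n have no common successor.
(e): fails — Rss and Rsw but s and w have no common successor.

(a)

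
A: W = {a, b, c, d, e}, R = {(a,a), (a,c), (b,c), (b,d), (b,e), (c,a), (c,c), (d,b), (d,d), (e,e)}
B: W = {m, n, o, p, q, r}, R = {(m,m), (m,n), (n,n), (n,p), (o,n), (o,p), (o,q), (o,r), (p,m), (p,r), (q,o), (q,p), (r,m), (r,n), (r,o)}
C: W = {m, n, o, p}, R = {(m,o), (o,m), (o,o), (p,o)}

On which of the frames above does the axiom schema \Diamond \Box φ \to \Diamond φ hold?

A, C

The schema corresponds to a generalized confluence (Geach) condition: \forall x \forall y (xRy \to \exists w (yRw \wedge xRw)).
A: satisfies the condition.
B: fails — nRp but no w with pRw and nRw.
C: satisfies the condition.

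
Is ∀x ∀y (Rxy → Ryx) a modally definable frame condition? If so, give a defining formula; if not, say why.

Yes: it is symmetry, defined by the B schema p → □◇p.
Suppose p→□◇p is valid. Take Rxy and set V(p)={x}. Then p at x, so □◇p at x, so ◇p at y, so some z with Ryz has p; z=x, i.e. Ryx.

Definable; p → □◇p defines it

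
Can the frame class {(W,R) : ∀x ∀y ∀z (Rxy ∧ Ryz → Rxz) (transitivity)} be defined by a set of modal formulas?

The condition is transitivity. A defining modal formula is □r → □□r.
Suppose □r→□□r is valid. Take Rxy, Ryz and set V(r)={w : Rxw}. Then □r at x, so □□r at x, so □r at y, so r at z, i.e. Rxz.

Definable; □r → □□r defines it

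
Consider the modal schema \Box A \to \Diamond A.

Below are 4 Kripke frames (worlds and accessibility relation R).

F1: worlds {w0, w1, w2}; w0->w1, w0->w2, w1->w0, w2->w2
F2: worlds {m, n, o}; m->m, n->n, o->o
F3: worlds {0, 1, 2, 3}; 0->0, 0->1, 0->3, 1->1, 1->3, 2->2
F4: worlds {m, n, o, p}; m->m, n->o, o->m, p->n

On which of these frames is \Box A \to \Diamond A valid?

Frame correspondent (Sahlqvist): \forall x \exists y Rxy — i.e. seriality.
F1: ✓.
F2: ✓.
F3: fails — world 3 has no successor.
F4: ✓.

F1, F2, F4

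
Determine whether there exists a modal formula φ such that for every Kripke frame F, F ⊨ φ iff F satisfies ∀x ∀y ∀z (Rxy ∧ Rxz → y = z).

Yes — defined by ◇p → □p

The condition is partial functionality. A defining modal formula is ◇p → □p.
Suppose ◇p→□p is valid. Take Rxy, Rxz and set V(p)={y}. Then ◇p at x, so □p at x, so p at z, i.e. z=y.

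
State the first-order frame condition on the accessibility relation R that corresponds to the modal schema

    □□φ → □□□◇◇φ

This is a Sahlqvist (Geach-type) schema ◇^0□^2φ → □^3◇^2φ.
Minimal-valuation argument: fix x; take any y with xR^0y and any z with xR^3z. Set V(φ) to the set of worlds R-reachable from y in exactly 2 steps. Then □^2φ holds at y, so the antecedent holds at x; validity forces ◇^2φ at z, giving a w with zR^2w and yR^2w.
First-order correspondent: ∀x ∀z (xR³z → ∃w (xR²w ∧ zR²w)).

∀x ∀z (xR³z → ∃w (xR²w ∧ zR²w))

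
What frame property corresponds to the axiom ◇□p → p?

symmetry: ∀x ∀y (Rxy → Ryx)

This is frame-equivalent to p → □◇p (substitute ¬p for p and contrapose).
Suppose p→□◇p is valid. Take Rxy and set V(p)={x}. Then p at x, so □◇p at x, so ◇p at y, so some z with Ryz has p; z=x, i.e. Ryx.
Conversely, any frame satisfying ∀x ∀y (Rxy → Ryx) validates the schema.
So the correspondent is symmetry.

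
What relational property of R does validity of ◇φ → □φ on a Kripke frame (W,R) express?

This is the CD axiom.
It corresponds to partial functionality: ∀x ∀y ∀z (Rxy ∧ Rxz → y = z).

Partial functionality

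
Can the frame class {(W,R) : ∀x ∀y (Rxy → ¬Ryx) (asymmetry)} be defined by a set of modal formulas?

Not modally definable

Any modally definable frame class is closed under surjective bounded morphisms.
The 3-cycle (worlds w0,w1,w2 with w0→w1→w2→w0) is asymmetric. Mapping every world to a single reflexive point • is a surjective bounded morphism, and the reflexive point is not asymmetric (R•• but asymmetry requires ¬R••).
So no modal formula (or set of formulas) defines exactly the asymmetric frames.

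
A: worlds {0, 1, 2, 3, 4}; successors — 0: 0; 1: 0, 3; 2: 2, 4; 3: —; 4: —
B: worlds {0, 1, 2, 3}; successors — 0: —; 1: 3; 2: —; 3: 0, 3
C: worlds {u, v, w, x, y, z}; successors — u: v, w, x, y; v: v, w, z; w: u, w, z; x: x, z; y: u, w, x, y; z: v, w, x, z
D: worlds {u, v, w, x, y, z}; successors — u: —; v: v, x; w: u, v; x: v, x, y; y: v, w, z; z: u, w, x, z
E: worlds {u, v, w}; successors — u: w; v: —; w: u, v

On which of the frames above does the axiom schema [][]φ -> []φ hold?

The schema corresponds to density: forall x forall y (Rxy -> exists z (Rxz & Rzy)).
A: fails — R13 but no z with R1z and Rz3.
B: condition met.
C: condition met.
D: fails — Rwu but no t with Rwt and Rtu.
E: fails — Rwu but no z with Rwz and Rzu.

B, C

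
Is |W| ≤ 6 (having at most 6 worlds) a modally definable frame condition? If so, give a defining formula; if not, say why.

Modal frame validity is preserved under disjoint unions.
Any modal formula valid on each of 7 disjoint one-world frames is valid on their disjoint union (validity is preserved under disjoint unions). Each one-world frame has |W|=1≤6, but the union has |W|=7.
Hence having at most 6 worlds is not modally definable.

Not definable by any modal formula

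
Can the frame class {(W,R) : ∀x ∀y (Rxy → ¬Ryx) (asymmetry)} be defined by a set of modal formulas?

Any modally definable frame class is closed under surjective bounded morphisms.
The 3-cycle (worlds s,t,u with s→t→u→s) is asymmetric. Mapping every world to a single reflexive point • is a surjective bounded morphism, and the reflexive point is not asymmetric (R•• but asymmetry requires ¬R••).
So no modal formula (or set of formulas) defines exactly the asymmetric frames.

No — not modally definable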